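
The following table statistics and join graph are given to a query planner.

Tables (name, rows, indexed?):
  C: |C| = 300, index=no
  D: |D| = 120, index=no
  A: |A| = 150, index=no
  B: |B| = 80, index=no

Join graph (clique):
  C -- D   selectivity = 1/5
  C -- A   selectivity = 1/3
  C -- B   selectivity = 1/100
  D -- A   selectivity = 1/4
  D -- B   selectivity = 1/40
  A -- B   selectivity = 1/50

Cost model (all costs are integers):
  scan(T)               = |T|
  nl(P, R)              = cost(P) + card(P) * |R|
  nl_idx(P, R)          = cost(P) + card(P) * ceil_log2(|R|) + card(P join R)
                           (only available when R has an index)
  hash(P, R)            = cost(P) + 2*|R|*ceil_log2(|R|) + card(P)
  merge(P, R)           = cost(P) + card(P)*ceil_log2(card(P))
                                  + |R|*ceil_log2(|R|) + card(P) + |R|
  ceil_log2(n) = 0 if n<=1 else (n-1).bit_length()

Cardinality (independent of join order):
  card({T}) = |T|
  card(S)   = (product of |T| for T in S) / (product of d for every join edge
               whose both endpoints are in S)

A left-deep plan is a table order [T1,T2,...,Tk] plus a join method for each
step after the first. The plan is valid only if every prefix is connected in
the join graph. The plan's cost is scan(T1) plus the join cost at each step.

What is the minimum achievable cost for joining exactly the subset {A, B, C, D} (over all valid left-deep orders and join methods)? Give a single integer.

Selinger DP over subsets of {A,B,C,D}:
  {C}: scan cost=300, card=300
  {D}: scan cost=120, card=120
  {A}: scan cost=150, card=150
  {B}: scan cost=80, card=80
  {CD}: card=7200; try (D,hash)→2280, (C,merge)→4080, (D,merge)→4260, (C,hash)→5640, (C,nl)→36120, (D,nl)→36300; best=2280 via (D,hash)
  {AC}: card=15000; try (A,hash)→3000, (C,merge)→4500, (A,merge)→4650, (C,hash)→5700, (C,nl)→45150, (A,nl)→45300; best=3000 via (A,hash)
  {BC}: card=240; try (B,hash)→1720, (C,merge)→3720, (B,merge)→3940, (C,hash)→5560, (C,nl)→24080, (B,nl)→24300; best=1720 via (B,hash)
  {AD}: card=4500; try (D,hash)→1980, (A,merge)→2430, (D,merge)→2460, (A,hash)→2640, (A,nl)→18120, (D,nl)→18150; best=1980 via (D,hash)
  {BD}: card=240; try (B,hash)→1360, (D,merge)→1680, (B,merge)→1720, (D,hash)→1840, (D,nl)→9680, (B,nl)→9720; best=1360 via (B,hash)
  {AB}: card=240; try (B,hash)→1420, (A,merge)→2070, (B,merge)→2140, (A,hash)→2560, (A,nl)→12080, (B,nl)→12150; best=1420 via (B,hash)
  {ACD}: card=90000; try (C,hash)→11880, (A,hash)→11880, (D,hash)→19680, (C,merge)→67980, (A,merge)→104430, (D,merge)→228960 …(+3); best=11880 via (C,hash)
  {BCD}: card=144; try (D,hash)→3640, (D,merge)→4840, (C,merge)→6520, (C,hash)→7000, (B,hash)→10600, (D,nl)→30520 …(+3); best=3640 via (D,hash)
  {ABC}: card=240; try (A,hash)→4360, (A,merge)→5230, (C,merge)→6580, (C,hash)→7060, (B,hash)→19120, (A,nl)→37720 …(+3); best=4360 via (A,hash)
  {ABD}: card=180; try (D,hash)→3340, (A,hash)→4000, (D,merge)→4540, (A,merge)→4870, (B,hash)→7600, (D,nl)→30220 …(+3); best=3340 via (D,hash)
  {ABCD}: card=36; try (A,hash)→6184, (D,hash)→6280, (A,merge)→6286, (D,merge)→7480, (C,merge)→7960, (C,hash)→8920 …(+6); best=6184 via (A,hash)

6184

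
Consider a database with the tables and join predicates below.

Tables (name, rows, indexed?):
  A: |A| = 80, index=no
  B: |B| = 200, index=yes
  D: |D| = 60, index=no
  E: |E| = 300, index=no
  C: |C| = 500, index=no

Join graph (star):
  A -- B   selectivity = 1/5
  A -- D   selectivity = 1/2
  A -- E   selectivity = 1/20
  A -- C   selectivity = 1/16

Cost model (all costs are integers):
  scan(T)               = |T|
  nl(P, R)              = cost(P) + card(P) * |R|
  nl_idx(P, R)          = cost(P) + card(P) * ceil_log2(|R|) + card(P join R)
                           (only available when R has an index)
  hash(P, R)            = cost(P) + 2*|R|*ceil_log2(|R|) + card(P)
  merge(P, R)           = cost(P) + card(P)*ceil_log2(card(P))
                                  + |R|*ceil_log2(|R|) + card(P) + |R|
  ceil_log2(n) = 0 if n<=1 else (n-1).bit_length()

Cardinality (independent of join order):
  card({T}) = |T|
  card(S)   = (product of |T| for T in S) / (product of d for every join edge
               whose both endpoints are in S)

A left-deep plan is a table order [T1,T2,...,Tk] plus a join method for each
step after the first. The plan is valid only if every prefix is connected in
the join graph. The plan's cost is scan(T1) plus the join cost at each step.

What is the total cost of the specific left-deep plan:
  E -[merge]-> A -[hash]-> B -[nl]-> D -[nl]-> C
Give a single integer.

722888340

step 1: scan E: cost=300, card=300
step 2: join A via merge
    card(P join A) = 300*80/(20) = 1200
    cost = 300 + 300*9 + 80*7 + 300 + 80 = 3940
step 3: join B via hash
    card(P join B) = 1200*200/(5) = 48000
    cost = 3940 + 2*200*8 + 1200 = 8340
step 4: join D via nl
    card(P join D) = 48000*60/(2) = 1440000
    cost = 8340 + 48000*60 = 2888340
step 5: join C via nl
    card(P join C) = 1440000*500/(16) = 45000000
    cost = 2888340 + 1440000*500 = 722888340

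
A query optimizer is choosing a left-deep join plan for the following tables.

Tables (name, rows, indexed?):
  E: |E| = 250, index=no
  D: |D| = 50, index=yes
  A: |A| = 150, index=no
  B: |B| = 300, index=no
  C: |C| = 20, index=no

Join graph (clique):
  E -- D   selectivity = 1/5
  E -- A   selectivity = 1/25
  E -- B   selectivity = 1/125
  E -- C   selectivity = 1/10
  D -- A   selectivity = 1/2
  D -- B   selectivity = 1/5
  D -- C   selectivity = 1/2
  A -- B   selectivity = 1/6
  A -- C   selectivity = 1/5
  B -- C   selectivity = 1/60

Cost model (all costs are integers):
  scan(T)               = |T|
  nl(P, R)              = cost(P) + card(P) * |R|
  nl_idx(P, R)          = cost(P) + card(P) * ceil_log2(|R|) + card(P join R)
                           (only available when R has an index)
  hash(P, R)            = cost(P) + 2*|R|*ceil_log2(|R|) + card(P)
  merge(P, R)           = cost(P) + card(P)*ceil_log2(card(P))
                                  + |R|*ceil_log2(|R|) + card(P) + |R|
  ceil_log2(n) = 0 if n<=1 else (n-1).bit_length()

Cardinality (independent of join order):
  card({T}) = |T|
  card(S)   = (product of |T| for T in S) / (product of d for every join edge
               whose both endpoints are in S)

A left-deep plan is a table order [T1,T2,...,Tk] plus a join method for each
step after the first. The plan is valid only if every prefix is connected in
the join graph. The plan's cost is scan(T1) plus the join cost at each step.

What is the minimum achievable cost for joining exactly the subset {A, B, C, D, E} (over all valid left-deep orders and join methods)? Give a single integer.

5346

Selinger DP over subsets of {A,B,C,D,E}:
  {E}: scan cost=250, card=250
  {D}: scan cost=50, card=50
  {A}: scan cost=150, card=150
  {B}: scan cost=300, card=300
  {C}: scan cost=20, card=20
  {DE}: card=2500; try (D,hash)→1100, (E,merge)→2650, (D,merge)→2850, (E,hash)→4100, (D,nl_idx)→4250, (E,nl)→12550 …(+1); best=1100 via (D,hash)
  {AE}: card=1500; try (A,hash)→2900, (E,merge)→3750, (A,merge)→3850, (E,hash)→4300, (E,nl)→37650, (A,nl)→37750; best=2900 via (A,hash)
  {BE}: card=600; try (E,hash)→4600, (B,merge)→5500, (E,merge)→5550, (B,hash)→5900, (B,nl)→75250, (E,nl)→75300; best=4600 via (E,hash)
  {CE}: card=500; try (C,hash)→700, (E,merge)→2390, (C,merge)→2620, (E,hash)→4040, (E,nl)→5020, (C,nl)→5250; best=700 via (C,hash)
  {AD}: card=3750; try (D,hash)→900, (A,merge)→1750, (D,merge)→1850, (A,hash)→2500, (D,nl_idx)→4800, (A,nl)→7550 …(+1); best=900 via (D,hash)
  {BD}: card=3000; try (D,hash)→1200, (B,merge)→3400, (D,merge)→3650, (D,nl_idx)→5100, (B,hash)→5500, (B,nl)→15050 …(+1); best=1200 via (D,hash)
  {CD}: card=500; try (C,hash)→300, (D,merge)→490, (C,merge)→520, (D,hash)→640, (D,nl_idx)→640, (D,nl)→1020 …(+1); best=300 via (C,hash)
  {AB}: card=7500; try (A,hash)→3000, (B,merge)→4500, (A,merge)→4650, (B,hash)→5700, (B,nl)→45150, (A,nl)→45300; best=3000 via (A,hash)
  {AC}: card=600; try (C,hash)→500, (A,merge)→1490, (C,merge)→1620, (A,hash)→2440, (A,nl)→3020, (C,nl)→3150; best=500 via (C,hash)
  {BC}: card=100; try (C,hash)→800, (B,merge)→3140, (C,merge)→3420, (B,hash)→5440, (B,nl)→6020, (C,nl)→6300; best=800 via (C,hash)
  {ADE}: card=7500; try (D,hash)→5000, (A,hash)→6000, (E,hash)→8650, (D,nl_idx)→19400, (D,merge)→21250, (A,merge)→34950 …(+4); best=5000 via (D,hash)
  {BDE}: card=1200; try (D,hash)→5800, (E,hash)→8200, (B,hash)→9000, (D,nl_idx)→9400, (D,merge)→11550, (D,nl)→34600 …(+4); best=5800 via (D,hash)
  {CDE}: card=2500; try (D,hash)→1800, (C,hash)→3800, (E,hash)→4800, (D,merge)→6050, (D,nl_idx)→6200, (E,merge)→7550 …(+4); best=1800 via (D,hash)
  {ABE}: card=600; try (A,hash)→7600, (B,hash)→9800, (A,merge)→12550, (E,hash)→14500, (B,merge)→23900, (A,nl)→94600 …(+3); best=7600 via (A,hash)
  {ACE}: card=600; try (A,hash)→3600, (C,hash)→4600, (E,hash)→5100, (A,merge)→7050, (E,merge)→9350, (C,merge)→21020 …(+3); best=3600 via (A,hash)
  {BCE}: card=20; try (E,merge)→3850, (E,hash)→4900, (C,hash)→5400, (B,hash)→6600, (B,merge)→8700, (C,merge)→11320 …(+3); best=3850 via (E,merge)
  {ABD}: card=37500; try (A,hash)→6600, (B,hash)→10050, (D,hash)→11100, (A,merge)→41550, (B,merge)→52650, (D,nl_idx)→85500 …(+4); best=6600 via (A,hash)
  {ACD}: card=7500; try (D,hash)→1700, (A,hash)→3200, (C,hash)→4850, (A,merge)→6650, (D,merge)→7450, (D,nl_idx)→11600 …(+4); best=1700 via (D,hash)
  {BCD}: card=500; try (D,hash)→1500, (D,nl_idx)→1900, (D,merge)→1950, (C,hash)→4400, (D,nl)→5800, (B,hash)→6200 …(+4); best=1500 via (D,hash)
  {ABC}: card=500; try (A,merge)→2950, (A,hash)→3300, (B,hash)→6500, (B,merge)→10100, (C,hash)→10700, (A,nl)→15800 …(+3); best=2950 via (A,merge)
  {ABDE}: card=600; try (D,hash)→8800, (A,hash)→9400, (D,nl_idx)→11800, (D,merge)→14550, (B,hash)→17900, (A,merge)→21550 …(+7); best=8800 via (D,hash)
  {ACDE}: card=1500; try (D,hash)→4800, (A,hash)→6700, (D,nl_idx)→8700, (D,merge)→10550, (C,hash)→12700, (E,hash)→13200 …(+7); best=4800 via (D,hash)
  {BCDE}: card=20; try (D,nl_idx)→3990, (D,merge)→4320, (D,hash)→4470, (D,nl)→4850, (E,hash)→6000, (C,hash)→7200 …(+7); best=3990 via (D,nl_idx)
  {ABCE}: card=4; try (A,merge)→5320, (A,hash)→6270, (A,nl)→6850, (E,hash)→7450, (C,hash)→8400, (B,hash)→9600 …(+6); best=5320 via (A,merge)
  {ABCD}: card=1250; try (D,hash)→4050, (A,hash)→4400, (D,nl_idx)→7200, (A,merge)→7850, (D,merge)→8300, (B,hash)→14600 …(+7); best=4050 via (D,hash)
  {ABCDE}: card=2; try (D,nl_idx)→5346, (A,merge)→5460, (D,nl)→5520, (D,merge)→5682, (D,hash)→5924, (A,hash)→6410 …(+10); best=5346 via (D,nl_idx)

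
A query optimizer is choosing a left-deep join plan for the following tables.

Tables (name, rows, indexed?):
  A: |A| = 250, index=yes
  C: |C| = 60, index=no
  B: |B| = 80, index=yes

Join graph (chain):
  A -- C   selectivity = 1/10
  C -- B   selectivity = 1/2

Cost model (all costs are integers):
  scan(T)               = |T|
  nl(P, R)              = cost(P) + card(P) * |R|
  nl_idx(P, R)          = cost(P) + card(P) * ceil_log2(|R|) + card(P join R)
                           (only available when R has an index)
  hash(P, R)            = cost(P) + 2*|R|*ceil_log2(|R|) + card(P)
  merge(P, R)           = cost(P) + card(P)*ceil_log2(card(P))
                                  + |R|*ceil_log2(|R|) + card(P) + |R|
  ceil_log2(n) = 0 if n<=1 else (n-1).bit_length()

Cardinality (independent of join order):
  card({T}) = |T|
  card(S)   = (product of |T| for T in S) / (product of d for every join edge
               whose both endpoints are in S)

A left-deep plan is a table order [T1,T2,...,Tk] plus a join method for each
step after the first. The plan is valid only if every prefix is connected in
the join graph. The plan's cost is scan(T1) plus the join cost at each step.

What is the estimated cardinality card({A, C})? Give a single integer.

1500

Tables in S: A(250), C(60)
Edges inside S: A-C(d=10)
numerator = 250 * 60 = 15000
denominator = 10 = 10
card(S) = 15000 / 10 = 1500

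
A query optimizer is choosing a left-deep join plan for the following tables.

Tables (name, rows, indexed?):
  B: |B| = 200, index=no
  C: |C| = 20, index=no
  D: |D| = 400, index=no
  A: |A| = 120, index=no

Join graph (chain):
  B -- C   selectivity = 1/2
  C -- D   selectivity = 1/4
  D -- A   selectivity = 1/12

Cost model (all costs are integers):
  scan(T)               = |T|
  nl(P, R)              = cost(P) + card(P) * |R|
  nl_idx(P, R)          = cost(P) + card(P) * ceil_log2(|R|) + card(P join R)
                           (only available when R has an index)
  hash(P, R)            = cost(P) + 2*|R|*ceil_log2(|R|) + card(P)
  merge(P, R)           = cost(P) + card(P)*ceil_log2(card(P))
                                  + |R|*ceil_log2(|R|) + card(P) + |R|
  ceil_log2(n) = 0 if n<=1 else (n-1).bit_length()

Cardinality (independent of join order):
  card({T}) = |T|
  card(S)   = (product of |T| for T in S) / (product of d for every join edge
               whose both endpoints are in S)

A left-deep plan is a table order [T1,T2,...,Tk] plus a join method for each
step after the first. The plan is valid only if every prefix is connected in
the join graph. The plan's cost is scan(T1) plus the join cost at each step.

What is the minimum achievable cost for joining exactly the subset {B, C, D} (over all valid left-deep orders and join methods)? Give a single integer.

6200

Selinger DP over subsets of {B,C,D}:
  {B}: scan cost=200, card=200
  {C}: scan cost=20, card=20
  {D}: scan cost=400, card=400
  {BC}: card=2000; try (C,hash)→600, (B,merge)→1940, (C,merge)→2120, (B,hash)→3240, (B,nl)→4020, (C,nl)→4200; best=600 via (C,hash)
  {CD}: card=2000; try (C,hash)→1000, (D,merge)→4140, (C,merge)→4520, (D,hash)→7240, (D,nl)→8020, (C,nl)→8400; best=1000 via (C,hash)
  {BCD}: card=200000; try (B,hash)→6200, (D,hash)→9800, (B,merge)→26800, (D,merge)→28600, (B,nl)→401000, (D,nl)→800600; best=6200 via (B,hash)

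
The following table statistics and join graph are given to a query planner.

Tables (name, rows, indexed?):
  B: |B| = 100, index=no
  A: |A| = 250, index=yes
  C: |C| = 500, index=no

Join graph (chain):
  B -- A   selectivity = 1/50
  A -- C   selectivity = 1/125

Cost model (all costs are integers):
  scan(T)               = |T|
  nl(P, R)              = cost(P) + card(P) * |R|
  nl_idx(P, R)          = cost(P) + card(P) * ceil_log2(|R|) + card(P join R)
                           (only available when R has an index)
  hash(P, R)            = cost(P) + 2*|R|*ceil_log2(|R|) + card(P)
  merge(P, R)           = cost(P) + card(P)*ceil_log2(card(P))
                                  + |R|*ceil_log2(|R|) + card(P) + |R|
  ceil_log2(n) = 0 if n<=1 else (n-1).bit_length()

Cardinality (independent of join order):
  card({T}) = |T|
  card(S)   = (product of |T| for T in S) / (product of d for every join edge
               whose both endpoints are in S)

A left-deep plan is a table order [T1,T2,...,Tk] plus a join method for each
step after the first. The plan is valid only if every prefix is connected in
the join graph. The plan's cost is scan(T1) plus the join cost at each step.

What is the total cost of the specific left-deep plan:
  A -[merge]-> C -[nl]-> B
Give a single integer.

107500

step 1: scan A: cost=250, card=250
step 2: join C via merge
    card(P join C) = 250*500/(125) = 1000
    cost = 250 + 250*8 + 500*9 + 250 + 500 = 7500
step 3: join B via nl
    card(P join B) = 1000*100/(50) = 2000
    cost = 7500 + 1000*100 = 107500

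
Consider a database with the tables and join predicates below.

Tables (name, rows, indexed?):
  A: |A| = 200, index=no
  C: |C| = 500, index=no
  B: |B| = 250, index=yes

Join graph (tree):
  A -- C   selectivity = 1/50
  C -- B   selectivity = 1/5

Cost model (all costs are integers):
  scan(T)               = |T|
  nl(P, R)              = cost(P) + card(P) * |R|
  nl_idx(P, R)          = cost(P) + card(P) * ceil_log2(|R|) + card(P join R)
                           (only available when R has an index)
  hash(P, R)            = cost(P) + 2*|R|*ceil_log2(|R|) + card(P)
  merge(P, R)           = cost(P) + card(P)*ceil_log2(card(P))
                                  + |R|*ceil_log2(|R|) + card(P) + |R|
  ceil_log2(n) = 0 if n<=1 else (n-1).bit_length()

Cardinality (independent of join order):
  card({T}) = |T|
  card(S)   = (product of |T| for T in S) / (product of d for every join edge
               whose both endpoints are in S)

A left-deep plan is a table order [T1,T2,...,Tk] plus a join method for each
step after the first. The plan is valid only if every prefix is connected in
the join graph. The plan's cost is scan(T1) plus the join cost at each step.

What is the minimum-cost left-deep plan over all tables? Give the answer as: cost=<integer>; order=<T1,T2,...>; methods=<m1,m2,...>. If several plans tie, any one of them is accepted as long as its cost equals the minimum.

cost=10200; order=C,A,B; methods=hash,hash

Selinger DP (subsets sized 1..n):
  {A}: scan cost=200, card=200
  {C}: scan cost=500, card=500
  {B}: scan cost=250, card=250
  {AC}: card=2000; try (A,hash)→4200, (C,merge)→7000, (A,merge)→7300, (C,hash)→9400, (C,nl)→100200, (A,nl)→100500; best=4200 via (A,hash)
  {BC}: card=25000; try (B,hash)→5000, (C,merge)→7500, (B,merge)→7750, (C,hash)→9500, (B,nl_idx)→29500, (C,nl)→125250 …(+1); best=5000 via (B,hash)
  {ABC}: card=100000; try (B,hash)→10200, (B,merge)→30450, (A,hash)→33200, (B,nl_idx)→120200, (A,merge)→406800, (B,nl)→504200 …(+1); best=10200 via (B,hash)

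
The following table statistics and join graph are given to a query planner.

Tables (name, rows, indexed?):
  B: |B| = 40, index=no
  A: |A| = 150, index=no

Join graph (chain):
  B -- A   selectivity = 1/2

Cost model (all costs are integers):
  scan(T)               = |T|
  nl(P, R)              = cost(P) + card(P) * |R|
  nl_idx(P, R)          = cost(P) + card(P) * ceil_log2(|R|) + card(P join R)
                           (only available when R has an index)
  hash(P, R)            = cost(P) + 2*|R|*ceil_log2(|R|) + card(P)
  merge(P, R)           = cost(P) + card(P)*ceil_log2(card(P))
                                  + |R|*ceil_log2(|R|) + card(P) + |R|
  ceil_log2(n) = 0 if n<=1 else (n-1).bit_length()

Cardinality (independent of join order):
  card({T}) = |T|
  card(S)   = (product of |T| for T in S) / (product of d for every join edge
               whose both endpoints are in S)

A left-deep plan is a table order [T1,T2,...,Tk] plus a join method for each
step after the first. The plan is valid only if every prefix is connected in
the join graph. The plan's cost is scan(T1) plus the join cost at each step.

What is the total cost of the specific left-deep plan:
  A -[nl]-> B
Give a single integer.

step 1: scan A: cost=150, card=150
step 2: join B via nl
    card(P join B) = 150*40/(2) = 3000
    cost = 150 + 150*40 = 6150

6150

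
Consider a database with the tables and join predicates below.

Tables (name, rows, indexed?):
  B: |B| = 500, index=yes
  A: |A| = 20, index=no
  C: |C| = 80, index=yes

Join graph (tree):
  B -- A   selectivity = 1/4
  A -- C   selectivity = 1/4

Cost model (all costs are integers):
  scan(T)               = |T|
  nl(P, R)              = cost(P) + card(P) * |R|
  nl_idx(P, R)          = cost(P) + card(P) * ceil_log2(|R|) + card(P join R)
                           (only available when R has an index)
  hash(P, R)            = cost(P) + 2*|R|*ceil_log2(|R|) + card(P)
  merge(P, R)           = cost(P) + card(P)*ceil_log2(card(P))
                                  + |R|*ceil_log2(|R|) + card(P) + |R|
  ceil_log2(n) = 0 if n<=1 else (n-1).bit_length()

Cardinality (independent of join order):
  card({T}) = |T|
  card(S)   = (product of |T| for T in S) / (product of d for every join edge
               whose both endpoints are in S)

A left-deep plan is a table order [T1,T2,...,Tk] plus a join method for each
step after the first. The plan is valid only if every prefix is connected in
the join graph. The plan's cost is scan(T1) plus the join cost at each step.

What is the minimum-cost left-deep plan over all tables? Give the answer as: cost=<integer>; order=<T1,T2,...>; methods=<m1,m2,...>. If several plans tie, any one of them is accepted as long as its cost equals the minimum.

cost=4820; order=B,A,C; methods=hash,hash

Selinger DP (subsets sized 1..n):
  {B}: scan cost=500, card=500
  {A}: scan cost=20, card=20
  {C}: scan cost=80, card=80
  {AB}: card=2500; try (A,hash)→1200, (B,nl_idx)→2700, (B,merge)→5140, (A,merge)→5620, (B,hash)→9040, (B,nl)→10020 …(+1); best=1200 via (A,hash)
  {AC}: card=400; try (A,hash)→360, (C,nl_idx)→560, (C,merge)→780, (A,merge)→840, (C,hash)→1160, (C,nl)→1620 …(+1); best=360 via (A,hash)
  {ABC}: card=50000; try (C,hash)→4820, (B,merge)→9360, (B,hash)→9760, (C,merge)→34340, (B,nl_idx)→53960, (C,nl_idx)→68700 …(+2); best=4820 via (C,hash)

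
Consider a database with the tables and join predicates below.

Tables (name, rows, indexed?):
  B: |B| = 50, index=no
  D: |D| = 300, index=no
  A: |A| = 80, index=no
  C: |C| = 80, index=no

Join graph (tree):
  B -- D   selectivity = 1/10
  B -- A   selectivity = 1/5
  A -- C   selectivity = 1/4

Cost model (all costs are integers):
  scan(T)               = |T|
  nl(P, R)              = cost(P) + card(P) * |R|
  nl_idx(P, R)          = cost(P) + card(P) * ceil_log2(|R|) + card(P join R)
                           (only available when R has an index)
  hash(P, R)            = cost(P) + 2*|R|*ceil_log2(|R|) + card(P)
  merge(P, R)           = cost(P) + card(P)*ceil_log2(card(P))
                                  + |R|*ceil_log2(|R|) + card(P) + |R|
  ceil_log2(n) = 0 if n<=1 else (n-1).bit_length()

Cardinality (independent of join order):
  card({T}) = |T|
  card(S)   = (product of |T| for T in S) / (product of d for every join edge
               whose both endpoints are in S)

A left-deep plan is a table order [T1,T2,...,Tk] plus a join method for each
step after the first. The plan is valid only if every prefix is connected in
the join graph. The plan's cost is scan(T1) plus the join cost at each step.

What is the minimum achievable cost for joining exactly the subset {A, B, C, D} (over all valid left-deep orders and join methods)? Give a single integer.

24080

Selinger DP over subsets of {A,B,C,D}:
  {B}: scan cost=50, card=50
  {D}: scan cost=300, card=300
  {A}: scan cost=80, card=80
  {C}: scan cost=80, card=80
  {BD}: card=1500; try (B,hash)→1200, (D,merge)→3400, (B,merge)→3650, (D,hash)→5500, (D,nl)→15050, (B,nl)→15300; best=1200 via (B,hash)
  {AB}: card=800; try (B,hash)→760, (A,merge)→1040, (B,merge)→1070, (A,hash)→1220, (A,nl)→4050, (B,nl)→4080; best=760 via (B,hash)
  {AC}: card=1600; try (C,hash)→1280, (A,hash)→1280, (C,merge)→1360, (A,merge)→1360, (C,nl)→6480, (A,nl)→6480; best=1280 via (C,hash)
  {ABD}: card=24000; try (A,hash)→3820, (D,hash)→6960, (D,merge)→12560, (A,merge)→19840, (A,nl)→121200, (D,nl)→240760; best=3820 via (A,hash)
  {ABC}: card=16000; try (C,hash)→2680, (B,hash)→3480, (C,merge)→10200, (B,merge)→20830, (C,nl)→64760, (B,nl)→81280; best=2680 via (C,hash)
  {ABCD}: card=480000; try (D,hash)→24080, (C,hash)→28940, (D,merge)→245680, (C,merge)→388460, (C,nl)→1923820, (D,nl)→4802680; best=24080 via (D,hash)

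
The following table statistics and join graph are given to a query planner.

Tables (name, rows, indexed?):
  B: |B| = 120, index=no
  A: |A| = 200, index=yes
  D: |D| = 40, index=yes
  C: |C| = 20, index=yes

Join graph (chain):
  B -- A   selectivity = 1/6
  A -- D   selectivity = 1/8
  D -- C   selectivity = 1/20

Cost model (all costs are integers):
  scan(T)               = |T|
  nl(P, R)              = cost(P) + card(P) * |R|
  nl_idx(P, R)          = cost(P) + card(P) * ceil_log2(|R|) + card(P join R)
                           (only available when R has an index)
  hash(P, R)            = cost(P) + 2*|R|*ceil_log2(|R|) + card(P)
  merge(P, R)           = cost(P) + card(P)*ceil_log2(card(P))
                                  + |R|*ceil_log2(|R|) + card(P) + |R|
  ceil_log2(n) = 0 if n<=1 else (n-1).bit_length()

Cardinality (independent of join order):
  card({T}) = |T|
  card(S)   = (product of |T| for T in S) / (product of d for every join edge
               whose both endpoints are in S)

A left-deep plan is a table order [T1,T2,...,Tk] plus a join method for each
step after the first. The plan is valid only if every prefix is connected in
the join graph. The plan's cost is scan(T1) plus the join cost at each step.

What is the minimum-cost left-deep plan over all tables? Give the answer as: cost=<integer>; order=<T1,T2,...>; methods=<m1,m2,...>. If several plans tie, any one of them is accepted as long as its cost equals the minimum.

cost=4180; order=C,D,A,B; methods=nl_idx,nl_idx,hash

Selinger DP (subsets sized 1..n):
  {B}: scan cost=120, card=120
  {A}: scan cost=200, card=200
  {D}: scan cost=40, card=40
  {C}: scan cost=20, card=20
  {AB}: card=4000; try (B,hash)→2080, (A,merge)→2880, (B,merge)→2960, (A,hash)→3440, (A,nl_idx)→5080, (A,nl)→24120 …(+1); best=2080 via (B,hash)
  {AD}: card=1000; try (D,hash)→880, (A,nl_idx)→1360, (A,merge)→2120, (D,merge)→2280, (D,nl_idx)→2400, (A,hash)→3280 …(+2); best=880 via (D,hash)
  {CD}: card=40; try (D,nl_idx)→180, (C,hash)→280, (C,nl_idx)→280, (D,merge)→420, (C,merge)→440, (D,hash)→520 …(+2); best=180 via (D,nl_idx)
  {ABD}: card=20000; try (B,hash)→3560, (D,hash)→6560, (B,merge)→12840, (D,nl_idx)→46080, (D,merge)→54360, (B,nl)→120880 …(+1); best=3560 via (B,hash)
  {ACD}: card=1000; try (A,nl_idx)→1500, (C,hash)→2080, (A,merge)→2260, (A,hash)→3420, (C,nl_idx)→6880, (A,nl)→8180 …(+2); best=1500 via (A,nl_idx)
  {ABCD}: card=20000; try (B,hash)→4180, (B,merge)→13460, (C,hash)→23760, (B,nl)→121500, (C,nl_idx)→123560, (C,merge)→323680 …(+1); best=4180 via (B,hash)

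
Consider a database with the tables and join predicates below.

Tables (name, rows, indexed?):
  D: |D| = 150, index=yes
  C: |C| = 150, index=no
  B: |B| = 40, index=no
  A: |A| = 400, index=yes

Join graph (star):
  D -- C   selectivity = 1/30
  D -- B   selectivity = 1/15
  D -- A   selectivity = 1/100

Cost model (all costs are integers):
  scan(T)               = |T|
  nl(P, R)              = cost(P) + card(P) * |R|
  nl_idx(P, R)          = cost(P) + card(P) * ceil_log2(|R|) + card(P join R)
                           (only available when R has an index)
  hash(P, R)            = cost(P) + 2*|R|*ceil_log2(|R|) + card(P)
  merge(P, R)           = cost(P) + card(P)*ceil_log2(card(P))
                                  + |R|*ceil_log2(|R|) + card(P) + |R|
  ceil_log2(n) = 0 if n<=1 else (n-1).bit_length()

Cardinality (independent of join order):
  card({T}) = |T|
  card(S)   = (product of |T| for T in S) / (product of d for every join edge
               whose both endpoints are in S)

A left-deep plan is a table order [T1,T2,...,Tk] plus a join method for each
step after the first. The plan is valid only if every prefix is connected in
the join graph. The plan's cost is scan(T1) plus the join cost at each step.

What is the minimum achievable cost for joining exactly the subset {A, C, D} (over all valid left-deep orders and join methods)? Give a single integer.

5100

Selinger DP over subsets of {A,C,D}:
  {D}: scan cost=150, card=150
  {C}: scan cost=150, card=150
  {A}: scan cost=400, card=400
  {CD}: card=750; try (D,nl_idx)→2100, (D,hash)→2700, (C,hash)→2700, (D,merge)→2850, (C,merge)→2850, (D,nl)→22650 …(+1); best=2100 via (D,nl_idx)
  {AD}: card=600; try (A,nl_idx)→2100, (D,hash)→3200, (D,nl_idx)→4200, (A,merge)→5500, (D,merge)→5750, (A,hash)→7500 …(+2); best=2100 via (A,nl_idx)
  {ACD}: card=3000; try (C,hash)→5100, (C,merge)→10050, (A,hash)→10050, (A,nl_idx)→11850, (A,merge)→14350, (C,nl)→92100 …(+1); best=5100 via (C,hash)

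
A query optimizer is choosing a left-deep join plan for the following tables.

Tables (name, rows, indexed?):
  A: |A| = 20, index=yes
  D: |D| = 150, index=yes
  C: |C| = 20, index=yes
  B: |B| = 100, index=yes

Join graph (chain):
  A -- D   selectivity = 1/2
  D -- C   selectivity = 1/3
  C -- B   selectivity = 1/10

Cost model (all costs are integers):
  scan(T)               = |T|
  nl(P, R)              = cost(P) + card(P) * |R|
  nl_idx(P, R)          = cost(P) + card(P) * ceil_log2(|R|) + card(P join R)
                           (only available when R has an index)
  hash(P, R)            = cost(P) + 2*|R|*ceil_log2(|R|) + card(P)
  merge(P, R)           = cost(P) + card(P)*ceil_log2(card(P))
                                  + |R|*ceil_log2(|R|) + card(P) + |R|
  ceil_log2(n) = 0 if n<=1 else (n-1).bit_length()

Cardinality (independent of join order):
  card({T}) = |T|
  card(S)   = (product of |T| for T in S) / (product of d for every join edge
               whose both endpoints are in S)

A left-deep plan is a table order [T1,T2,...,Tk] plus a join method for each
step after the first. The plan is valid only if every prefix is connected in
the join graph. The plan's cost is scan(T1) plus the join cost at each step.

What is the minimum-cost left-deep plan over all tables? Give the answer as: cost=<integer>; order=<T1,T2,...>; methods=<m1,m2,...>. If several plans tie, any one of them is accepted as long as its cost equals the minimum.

cost=13100; order=D,C,A,B; methods=hash,hash,hash

Selinger DP (subsets sized 1..n):
  {A}: scan cost=20, card=20
  {D}: scan cost=150, card=150
  {C}: scan cost=20, card=20
  {B}: scan cost=100, card=100
  {AD}: card=1500; try (A,hash)→500, (D,merge)→1490, (A,merge)→1620, (D,nl_idx)→1680, (A,nl_idx)→2400, (D,hash)→2440 …(+2); best=500 via (A,hash)
  {CD}: card=1000; try (C,hash)→500, (D,nl_idx)→1180, (D,merge)→1490, (C,merge)→1620, (C,nl_idx)→1900, (D,hash)→2440 …(+2); best=500 via (C,hash)
  {BC}: card=200; try (B,nl_idx)→360, (C,hash)→400, (C,nl_idx)→800, (B,merge)→940, (C,merge)→1020, (B,hash)→1440 …(+2); best=360 via (B,nl_idx)
  {ACD}: card=10000; try (A,hash)→1700, (C,hash)→2200, (A,merge)→11620, (A,nl_idx)→15500, (C,nl_idx)→18000, (C,merge)→18620 …(+2); best=1700 via (A,hash)
  {BCD}: card=10000; try (B,hash)→2900, (D,hash)→2960, (D,merge)→3510, (D,nl_idx)→11960, (B,merge)→12300, (B,nl_idx)→17500 …(+2); best=2900 via (B,hash)
  {ABCD}: card=100000; try (B,hash)→13100, (A,hash)→13100, (B,merge)→152500, (A,nl_idx)→152900, (A,merge)→153020, (B,nl_idx)→171700 …(+2); best=13100 via (B,hash)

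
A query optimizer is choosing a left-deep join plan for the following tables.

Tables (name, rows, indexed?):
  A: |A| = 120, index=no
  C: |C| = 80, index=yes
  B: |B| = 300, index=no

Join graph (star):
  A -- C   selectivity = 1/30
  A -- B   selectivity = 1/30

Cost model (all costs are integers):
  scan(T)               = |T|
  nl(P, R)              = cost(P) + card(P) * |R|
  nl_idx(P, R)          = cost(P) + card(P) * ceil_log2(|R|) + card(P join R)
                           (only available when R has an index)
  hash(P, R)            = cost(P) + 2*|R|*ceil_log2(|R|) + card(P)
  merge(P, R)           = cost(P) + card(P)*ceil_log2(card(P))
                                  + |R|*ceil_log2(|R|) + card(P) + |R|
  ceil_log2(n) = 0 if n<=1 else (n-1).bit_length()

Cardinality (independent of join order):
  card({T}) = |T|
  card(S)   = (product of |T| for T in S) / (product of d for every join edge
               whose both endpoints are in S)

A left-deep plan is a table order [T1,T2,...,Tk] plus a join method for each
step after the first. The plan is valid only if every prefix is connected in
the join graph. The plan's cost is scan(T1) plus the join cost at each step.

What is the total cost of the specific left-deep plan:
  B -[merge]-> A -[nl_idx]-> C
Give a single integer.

15860

step 1: scan B: cost=300, card=300
step 2: join A via merge
    card(P join A) = 300*120/(30) = 1200
    cost = 300 + 300*9 + 120*7 + 300 + 120 = 4260
step 3: join C via nl_idx
    card(P join C) = 1200*80/(30) = 3200
    cost = 4260 + 1200*7 + 3200 = 15860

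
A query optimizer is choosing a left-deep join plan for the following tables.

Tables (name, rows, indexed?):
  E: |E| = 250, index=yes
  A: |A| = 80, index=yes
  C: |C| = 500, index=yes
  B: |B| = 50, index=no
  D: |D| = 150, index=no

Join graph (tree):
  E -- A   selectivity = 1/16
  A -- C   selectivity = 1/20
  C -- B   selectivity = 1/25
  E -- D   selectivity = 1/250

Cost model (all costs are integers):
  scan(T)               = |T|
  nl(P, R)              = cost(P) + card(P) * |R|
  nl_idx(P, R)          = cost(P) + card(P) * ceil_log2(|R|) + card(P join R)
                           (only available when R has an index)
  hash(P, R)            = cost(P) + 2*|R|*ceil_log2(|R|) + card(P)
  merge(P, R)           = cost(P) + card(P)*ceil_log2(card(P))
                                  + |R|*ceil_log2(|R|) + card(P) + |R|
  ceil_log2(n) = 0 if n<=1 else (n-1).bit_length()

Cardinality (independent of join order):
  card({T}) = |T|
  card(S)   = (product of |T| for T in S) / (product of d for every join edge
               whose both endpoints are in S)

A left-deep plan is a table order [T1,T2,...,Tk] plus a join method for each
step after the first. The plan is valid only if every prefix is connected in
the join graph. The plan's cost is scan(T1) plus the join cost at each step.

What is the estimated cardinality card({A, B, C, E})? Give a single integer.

Tables in S: A(80), B(50), C(500), E(250)
Edges inside S: E-A(d=16), A-C(d=20), C-B(d=25)
numerator = 80 * 50 * 500 * 250 = 500000000
denominator = 16 * 20 * 25 = 8000
card(S) = 500000000 / 8000 = 62500

62500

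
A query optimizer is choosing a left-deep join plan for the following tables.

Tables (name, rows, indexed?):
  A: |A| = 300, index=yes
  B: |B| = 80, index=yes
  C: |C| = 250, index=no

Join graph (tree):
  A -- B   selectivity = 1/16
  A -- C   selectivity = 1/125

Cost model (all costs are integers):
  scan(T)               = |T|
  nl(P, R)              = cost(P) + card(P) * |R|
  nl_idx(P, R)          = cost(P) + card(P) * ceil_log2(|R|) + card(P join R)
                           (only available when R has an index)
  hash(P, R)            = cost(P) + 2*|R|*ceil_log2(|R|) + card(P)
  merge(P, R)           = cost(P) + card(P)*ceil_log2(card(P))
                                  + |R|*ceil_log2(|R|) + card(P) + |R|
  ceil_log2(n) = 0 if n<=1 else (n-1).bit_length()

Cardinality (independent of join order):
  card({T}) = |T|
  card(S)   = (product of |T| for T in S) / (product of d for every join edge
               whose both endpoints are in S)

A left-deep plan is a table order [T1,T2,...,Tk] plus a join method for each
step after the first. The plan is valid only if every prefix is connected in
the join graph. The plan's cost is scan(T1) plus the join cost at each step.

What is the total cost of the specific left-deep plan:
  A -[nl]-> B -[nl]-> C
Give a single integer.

step 1: scan A: cost=300, card=300
step 2: join B via nl
    card(P join B) = 300*80/(16) = 1500
    cost = 300 + 300*80 = 24300
step 3: join C via nl
    card(P join C) = 1500*250/(125) = 3000
    cost = 24300 + 1500*250 = 399300

399300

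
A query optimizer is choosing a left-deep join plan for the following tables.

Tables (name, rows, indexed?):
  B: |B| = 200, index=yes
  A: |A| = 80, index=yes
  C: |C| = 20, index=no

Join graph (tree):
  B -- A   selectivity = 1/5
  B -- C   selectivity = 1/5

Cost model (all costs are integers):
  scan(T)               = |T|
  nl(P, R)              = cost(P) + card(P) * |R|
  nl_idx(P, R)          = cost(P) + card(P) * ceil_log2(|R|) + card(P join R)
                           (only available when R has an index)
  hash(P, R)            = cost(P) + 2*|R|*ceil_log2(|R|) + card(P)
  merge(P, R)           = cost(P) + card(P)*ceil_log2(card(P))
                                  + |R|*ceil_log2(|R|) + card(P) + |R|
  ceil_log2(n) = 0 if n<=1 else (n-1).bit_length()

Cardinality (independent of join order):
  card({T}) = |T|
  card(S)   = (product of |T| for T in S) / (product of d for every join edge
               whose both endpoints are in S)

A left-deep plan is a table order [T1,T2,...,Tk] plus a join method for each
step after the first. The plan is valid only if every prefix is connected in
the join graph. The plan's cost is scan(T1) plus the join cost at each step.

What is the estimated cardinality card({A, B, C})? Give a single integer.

12800

Tables in S: A(80), B(200), C(20)
Edges inside S: B-A(d=5), B-C(d=5)
numerator = 80 * 200 * 20 = 320000
denominator = 5 * 5 = 25
card(S) = 320000 / 25 = 12800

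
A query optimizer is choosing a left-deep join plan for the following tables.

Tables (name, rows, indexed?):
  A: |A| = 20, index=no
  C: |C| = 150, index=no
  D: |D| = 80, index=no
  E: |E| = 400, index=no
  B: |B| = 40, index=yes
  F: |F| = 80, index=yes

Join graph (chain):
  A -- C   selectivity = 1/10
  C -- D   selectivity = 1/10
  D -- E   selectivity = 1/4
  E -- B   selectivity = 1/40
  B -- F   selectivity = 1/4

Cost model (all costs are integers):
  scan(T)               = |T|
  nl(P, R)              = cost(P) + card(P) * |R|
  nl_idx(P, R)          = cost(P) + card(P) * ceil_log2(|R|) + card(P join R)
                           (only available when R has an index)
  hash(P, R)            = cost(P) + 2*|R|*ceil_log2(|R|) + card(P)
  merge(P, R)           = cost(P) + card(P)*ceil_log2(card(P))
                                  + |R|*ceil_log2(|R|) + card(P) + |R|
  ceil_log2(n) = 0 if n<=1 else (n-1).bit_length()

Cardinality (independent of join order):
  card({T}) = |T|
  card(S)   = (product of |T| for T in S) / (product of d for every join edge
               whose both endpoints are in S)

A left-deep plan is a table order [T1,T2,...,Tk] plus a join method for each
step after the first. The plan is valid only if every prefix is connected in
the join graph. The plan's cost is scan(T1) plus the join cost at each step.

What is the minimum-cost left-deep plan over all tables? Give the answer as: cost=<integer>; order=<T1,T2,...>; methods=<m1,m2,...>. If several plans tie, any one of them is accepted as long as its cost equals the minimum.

cost=374520; order=E,B,D,C,A,F; methods=hash,hash,hash,hash,hash

Selinger DP (subsets sized 1..n):
  {A}: scan cost=20, card=20
  {C}: scan cost=150, card=150
  {D}: scan cost=80, card=80
  {E}: scan cost=400, card=400
  {B}: scan cost=40, card=40
  {F}: scan cost=80, card=80
  {AC}: card=300; try (A,hash)→500, (C,merge)→1490, (A,merge)→1620, (C,hash)→2440, (C,nl)→3020, (A,nl)→3150; best=500 via (A,hash)
  {CD}: card=1200; try (D,hash)→1420, (C,merge)→2070, (D,merge)→2140, (C,hash)→2560, (C,nl)→12080, (D,nl)→12150; best=1420 via (D,hash)
  {DE}: card=8000; try (D,hash)→1920, (E,merge)→4720, (D,merge)→5040, (E,hash)→7360, (E,nl)→32080, (D,nl)→32400; best=1920 via (D,hash)
  {BE}: card=400; try (B,hash)→1280, (B,nl_idx)→3200, (E,merge)→4320, (B,merge)→4680, (E,hash)→7280, (E,nl)→16040 …(+1); best=1280 via (B,hash)
  {BF}: card=800; try (B,hash)→640, (F,merge)→960, (B,merge)→1000, (F,nl_idx)→1120, (F,hash)→1200, (B,nl_idx)→1360 …(+2); best=640 via (B,hash)
  {ACD}: card=2400; try (D,hash)→1920, (A,hash)→2820, (D,merge)→4140, (A,merge)→15940, (D,nl)→24500, (A,nl)→25420; best=1920 via (D,hash)
  {CDE}: card=120000; try (E,hash)→9820, (C,hash)→12320, (E,merge)→19820, (C,merge)→115270, (E,nl)→481420, (C,nl)→1201920; best=9820 via (E,hash)
  {BDE}: card=8000; try (D,hash)→2800, (D,merge)→5920, (B,hash)→10400, (D,nl)→33280, (B,nl_idx)→57920, (B,merge)→114200 …(+1); best=2800 via (D,hash)
  {BEF}: card=8000; try (F,hash)→2800, (F,merge)→5920, (E,hash)→8640, (F,nl_idx)→12080, (E,merge)→13440, (F,nl)→33280 …(+1); best=2800 via (F,hash)
  {ACDE}: card=240000; try (E,hash)→11520, (E,merge)→37120, (A,hash)→130020, (E,nl)→961920, (A,merge)→2169940, (A,nl)→2409820; best=11520 via (E,hash)
  {BCDE}: card=120000; try (C,hash)→13200, (C,merge)→116150, (B,hash)→130300, (B,nl_idx)→849820, (C,nl)→1202800, (B,merge)→2170100 …(+1); best=13200 via (C,hash)
  {BDEF}: card=160000; try (F,hash)→11920, (D,hash)→11920, (F,merge)→115440, (D,merge)→115440, (F,nl_idx)→218800, (F,nl)→642800 …(+1); best=11920 via (F,hash)
  {ABCDE}: card=240000; try (A,hash)→133400, (B,hash)→252000, (B,nl_idx)→1691520, (A,merge)→2173320, (A,nl)→2413200, (B,merge)→4571800 …(+1); best=133400 via (A,hash)
  {BCDEF}: card=2400000; try (F,hash)→134320, (C,hash)→174320, (F,merge)→2173840, (C,merge)→3053270, (F,nl_idx)→3253200, (F,nl)→9613200 …(+1); best=134320 via (F,hash)
  {ABCDEF}: card=4800000; try (F,hash)→374520, (A,hash)→2534520, (F,merge)→4694040, (F,nl_idx)→6613400, (F,nl)→19333400, (A,nl)→48134320 …(+1); best=374520 via (F,hash)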